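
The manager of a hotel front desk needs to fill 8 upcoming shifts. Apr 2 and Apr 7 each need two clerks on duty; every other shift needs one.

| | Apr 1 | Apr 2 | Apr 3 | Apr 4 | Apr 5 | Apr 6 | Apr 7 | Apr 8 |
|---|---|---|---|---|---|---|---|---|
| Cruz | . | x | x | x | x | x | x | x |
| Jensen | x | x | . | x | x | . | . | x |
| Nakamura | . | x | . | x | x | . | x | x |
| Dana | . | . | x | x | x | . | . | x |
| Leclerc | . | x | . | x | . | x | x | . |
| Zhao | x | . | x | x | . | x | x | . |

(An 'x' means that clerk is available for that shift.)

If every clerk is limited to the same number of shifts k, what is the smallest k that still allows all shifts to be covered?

2

With 6 clerks and 10 worker-slots to fill, someone must work at least ⌈10/6⌉ = 2 shifts, so k ≥ 2.
k = 2 works: Apr 1→Jensen, Apr 2→Nakamura+Leclerc, Apr 3→Cruz, Apr 4→Dana, Apr 5→Jensen, Apr 6→Cruz, Apr 7→Leclerc+Zhao, Apr 8→Nakamura.
Loads: Cruz 2, Jensen 2, Nakamura 2, Dana 1, Leclerc 2, Zhao 1 — all ≤ 2.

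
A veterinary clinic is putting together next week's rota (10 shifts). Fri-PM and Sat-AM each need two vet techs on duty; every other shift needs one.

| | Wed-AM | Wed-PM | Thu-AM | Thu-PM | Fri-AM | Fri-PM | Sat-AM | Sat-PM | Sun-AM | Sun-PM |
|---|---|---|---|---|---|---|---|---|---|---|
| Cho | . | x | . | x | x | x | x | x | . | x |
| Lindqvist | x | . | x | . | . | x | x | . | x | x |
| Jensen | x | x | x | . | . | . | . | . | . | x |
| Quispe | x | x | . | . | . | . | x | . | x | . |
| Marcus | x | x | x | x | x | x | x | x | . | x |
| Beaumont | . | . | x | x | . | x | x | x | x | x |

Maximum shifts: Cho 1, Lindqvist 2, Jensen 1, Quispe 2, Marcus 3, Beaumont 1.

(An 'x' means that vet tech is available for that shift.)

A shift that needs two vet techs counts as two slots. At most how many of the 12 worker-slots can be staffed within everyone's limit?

Total capacity across all vet techs is 1+2+1+2+3+1 = 10, and 12 slots are needed, so at most 10 can be filled.
An assignment achieving 10: Wed-AM→Lindqvist, Wed-PM→Quispe, Thu-AM→Jensen, Thu-PM→Marcus, Fri-AM→Cho, Fri-PM→Marcus+Beaumont, Sat-AM→Quispe, Sat-PM→Marcus, Sun-AM→Lindqvist.
Loads: Cho 1/1, Lindqvist 2/2, Jensen 1/1, Quispe 2/2, Marcus 3/3, Beaumont 1/1.

10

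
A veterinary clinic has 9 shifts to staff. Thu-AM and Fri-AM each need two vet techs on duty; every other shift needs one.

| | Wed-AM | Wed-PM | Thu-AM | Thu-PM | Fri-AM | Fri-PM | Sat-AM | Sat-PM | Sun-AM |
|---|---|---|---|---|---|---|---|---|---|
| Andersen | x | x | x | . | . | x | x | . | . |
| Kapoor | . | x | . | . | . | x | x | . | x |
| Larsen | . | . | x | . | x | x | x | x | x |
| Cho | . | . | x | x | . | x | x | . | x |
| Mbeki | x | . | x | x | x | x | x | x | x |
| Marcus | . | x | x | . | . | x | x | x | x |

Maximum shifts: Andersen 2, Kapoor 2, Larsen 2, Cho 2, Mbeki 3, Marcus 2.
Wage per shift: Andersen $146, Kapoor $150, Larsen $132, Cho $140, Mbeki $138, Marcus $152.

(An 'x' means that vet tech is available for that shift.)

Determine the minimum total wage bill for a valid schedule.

Fri-AM can only be covered by Larsen and Mbeki, so that assignment is forced.
Picking the cheapest available vet tech for each shift independently would cost $1490, but that ignores the shift limits.
An optimal schedule: Wed-AM→Mbeki, Wed-PM→Andersen, Thu-AM→Cho+Andersen, Thu-PM→Mbeki, Fri-AM→Larsen+Mbeki, Fri-PM→Kapoor, Sat-AM→Kapoor, Sat-PM→Larsen, Sun-AM→Cho.
Total: 138 + 146 + 140 + 146 + 138 + 132 + 138 + 150 + 150 + 132 + 140 = $1550.

$1550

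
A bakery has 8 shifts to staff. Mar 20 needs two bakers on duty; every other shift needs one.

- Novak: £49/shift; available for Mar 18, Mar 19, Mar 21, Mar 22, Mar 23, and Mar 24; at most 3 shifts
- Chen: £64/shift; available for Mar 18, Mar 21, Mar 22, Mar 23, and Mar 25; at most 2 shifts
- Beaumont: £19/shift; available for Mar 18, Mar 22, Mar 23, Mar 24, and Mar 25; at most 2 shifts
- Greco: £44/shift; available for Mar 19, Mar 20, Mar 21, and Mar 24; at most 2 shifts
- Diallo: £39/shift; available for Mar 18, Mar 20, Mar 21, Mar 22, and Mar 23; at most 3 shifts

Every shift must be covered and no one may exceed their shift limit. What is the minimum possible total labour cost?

£341

Mar 20 can only be covered by Greco and Diallo, so that assignment is forced.
Picking the cheapest available baker for each shift independently would cost £261, but that ignores the shift limits.
An optimal schedule: Mar 18→Diallo, Mar 19→Greco, Mar 20→Diallo+Greco, Mar 21→Diallo, Mar 22→Novak, Mar 23→Novak, Mar 24→Beaumont, Mar 25→Beaumont.
Total: 39 + 44 + 39 + 44 + 39 + 49 + 49 + 19 + 19 = £341.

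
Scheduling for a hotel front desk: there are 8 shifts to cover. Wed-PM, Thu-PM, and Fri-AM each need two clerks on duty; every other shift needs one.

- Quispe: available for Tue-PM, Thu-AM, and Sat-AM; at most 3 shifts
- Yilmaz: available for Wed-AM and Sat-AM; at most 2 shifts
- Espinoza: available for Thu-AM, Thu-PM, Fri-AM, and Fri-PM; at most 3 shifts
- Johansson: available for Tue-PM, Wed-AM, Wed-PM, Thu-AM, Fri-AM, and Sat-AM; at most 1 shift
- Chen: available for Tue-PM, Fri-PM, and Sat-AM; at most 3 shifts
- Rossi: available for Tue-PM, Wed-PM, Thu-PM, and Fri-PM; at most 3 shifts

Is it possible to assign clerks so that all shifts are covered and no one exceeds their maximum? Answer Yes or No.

No

Total capacity is 15 and 11 slots are needed, so capacity alone doesn't rule it out.
Shifts {Wed-PM, Fri-AM} need 4 worker-slots in total, but the clerks available for any of those shifts (Espinoza, Johansson, and Rossi) can supply at most 3 among them. So no valid schedule exists.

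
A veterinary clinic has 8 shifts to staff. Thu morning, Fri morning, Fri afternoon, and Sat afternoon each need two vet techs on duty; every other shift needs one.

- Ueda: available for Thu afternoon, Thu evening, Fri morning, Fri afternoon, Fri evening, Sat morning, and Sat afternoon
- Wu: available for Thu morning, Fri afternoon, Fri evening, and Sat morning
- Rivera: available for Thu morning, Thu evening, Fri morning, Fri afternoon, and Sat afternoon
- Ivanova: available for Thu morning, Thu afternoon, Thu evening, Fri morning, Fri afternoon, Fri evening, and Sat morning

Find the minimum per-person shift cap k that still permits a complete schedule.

With 4 vet techs and 12 worker-slots to fill, someone must work at least ⌈12/4⌉ = 3 shifts, so k ≥ 3.
k = 3 works: Thu morning→Wu+Rivera, Thu afternoon→Ueda, Thu evening→Ueda, Fri morning→Rivera+Ivanova, Fri afternoon→Wu+Ivanova, Fri evening→Wu, Sat morning→Ivanova, Sat afternoon→Ueda+Rivera.
Loads: Ueda 3, Wu 3, Rivera 3, Ivanova 3 — all ≤ 3.

3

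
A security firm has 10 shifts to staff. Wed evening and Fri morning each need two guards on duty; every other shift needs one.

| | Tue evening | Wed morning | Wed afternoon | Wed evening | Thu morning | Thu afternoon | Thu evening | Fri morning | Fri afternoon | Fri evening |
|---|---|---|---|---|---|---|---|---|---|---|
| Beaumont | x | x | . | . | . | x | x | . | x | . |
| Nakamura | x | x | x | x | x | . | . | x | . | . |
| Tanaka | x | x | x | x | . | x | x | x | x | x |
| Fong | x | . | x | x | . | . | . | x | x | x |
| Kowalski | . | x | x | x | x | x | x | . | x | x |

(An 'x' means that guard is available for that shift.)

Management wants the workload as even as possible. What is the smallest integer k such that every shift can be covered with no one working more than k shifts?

With 5 guards and 12 worker-slots to fill, someone must work at least ⌈12/5⌉ = 3 shifts, so k ≥ 3.
k = 3 works: Tue evening→Beaumont, Wed morning→Nakamura, Wed afternoon→Tanaka, Wed evening→Fong+Kowalski, Thu morning→Nakamura, Thu afternoon→Beaumont, Thu evening→Beaumont, Fri morning→Nakamura+Tanaka, Fri afternoon→Fong, Fri evening→Tanaka.
Loads: Beaumont 3, Nakamura 3, Tanaka 3, Fong 2, Kowalski 1 — all ≤ 3.

3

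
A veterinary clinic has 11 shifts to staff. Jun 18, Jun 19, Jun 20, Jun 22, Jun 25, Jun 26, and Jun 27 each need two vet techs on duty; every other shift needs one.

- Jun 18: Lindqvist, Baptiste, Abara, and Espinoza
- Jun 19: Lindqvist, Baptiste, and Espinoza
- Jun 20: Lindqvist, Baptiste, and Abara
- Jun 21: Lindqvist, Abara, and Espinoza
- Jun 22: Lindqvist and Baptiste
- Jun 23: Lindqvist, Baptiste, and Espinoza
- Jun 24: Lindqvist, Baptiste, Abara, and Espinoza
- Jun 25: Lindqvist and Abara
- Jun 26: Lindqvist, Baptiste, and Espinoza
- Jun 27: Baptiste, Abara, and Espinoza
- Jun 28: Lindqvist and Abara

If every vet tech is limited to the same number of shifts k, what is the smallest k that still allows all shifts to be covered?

5

With 4 vet techs and 18 worker-slots to fill, someone must work at least ⌈18/4⌉ = 5 shifts, so k ≥ 5.
k = 5 works: Jun 18→Abara+Espinoza, Jun 19→Lindqvist+Baptiste, Jun 20→Lindqvist+Baptiste, Jun 21→Abara, Jun 22→Lindqvist+Baptiste, Jun 23→Baptiste, Jun 24→Abara, Jun 25→Lindqvist+Abara, Jun 26→Baptiste+Espinoza, Jun 27→Abara+Espinoza, Jun 28→Lindqvist.
Loads: Lindqvist 5, Baptiste 5, Abara 5, Espinoza 3 — all ≤ 5.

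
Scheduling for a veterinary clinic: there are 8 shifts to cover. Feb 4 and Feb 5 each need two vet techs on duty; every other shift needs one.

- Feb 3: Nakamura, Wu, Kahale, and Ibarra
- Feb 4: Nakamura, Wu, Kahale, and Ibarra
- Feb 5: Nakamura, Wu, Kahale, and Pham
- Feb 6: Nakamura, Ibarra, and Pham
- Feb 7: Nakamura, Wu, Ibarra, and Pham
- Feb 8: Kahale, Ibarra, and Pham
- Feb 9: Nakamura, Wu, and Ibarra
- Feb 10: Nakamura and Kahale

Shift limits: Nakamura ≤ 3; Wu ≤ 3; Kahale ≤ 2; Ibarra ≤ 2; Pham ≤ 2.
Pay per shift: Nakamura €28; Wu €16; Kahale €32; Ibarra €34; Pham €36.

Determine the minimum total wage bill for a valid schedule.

Picking the cheapest available vet tech for each shift independently would cost €224, but that ignores the shift limits.
An optimal schedule: Feb 3→Wu, Feb 4→Wu+Ibarra, Feb 5→Nakamura+Kahale, Feb 6→Nakamura, Feb 7→Ibarra, Feb 8→Kahale, Feb 9→Wu, Feb 10→Nakamura.
Total: 16 + 16 + 34 + 28 + 32 + 28 + 34 + 32 + 16 + 28 = €264.

€264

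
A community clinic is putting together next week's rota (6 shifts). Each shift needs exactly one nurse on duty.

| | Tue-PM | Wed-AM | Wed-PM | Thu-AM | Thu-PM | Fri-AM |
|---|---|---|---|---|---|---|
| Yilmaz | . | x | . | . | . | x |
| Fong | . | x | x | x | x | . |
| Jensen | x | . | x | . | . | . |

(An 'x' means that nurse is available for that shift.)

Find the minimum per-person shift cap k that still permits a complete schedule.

2

With 3 nurses and 6 worker-slots to fill, someone must work at least ⌈6/3⌉ = 2 shifts, so k ≥ 2.
k = 2 works: Tue-PM→Jensen, Wed-AM→Yilmaz, Wed-PM→Jensen, Thu-AM→Fong, Thu-PM→Fong, Fri-AM→Yilmaz.
Loads: Yilmaz 2, Fong 2, Jensen 2 — all ≤ 2.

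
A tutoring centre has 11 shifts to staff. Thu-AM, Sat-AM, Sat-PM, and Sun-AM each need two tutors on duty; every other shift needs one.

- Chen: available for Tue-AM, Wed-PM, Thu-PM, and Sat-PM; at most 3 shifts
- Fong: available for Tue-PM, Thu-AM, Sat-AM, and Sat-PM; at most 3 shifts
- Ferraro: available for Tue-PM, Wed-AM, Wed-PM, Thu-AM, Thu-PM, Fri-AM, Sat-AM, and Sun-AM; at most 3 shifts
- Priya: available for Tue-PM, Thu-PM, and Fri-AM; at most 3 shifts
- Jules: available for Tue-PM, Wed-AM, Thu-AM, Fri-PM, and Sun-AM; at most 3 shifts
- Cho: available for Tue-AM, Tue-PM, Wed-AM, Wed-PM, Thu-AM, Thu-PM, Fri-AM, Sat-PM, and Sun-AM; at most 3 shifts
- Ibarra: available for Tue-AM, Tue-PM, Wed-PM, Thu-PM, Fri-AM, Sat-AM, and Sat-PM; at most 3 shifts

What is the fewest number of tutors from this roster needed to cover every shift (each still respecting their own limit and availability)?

5

15 slots to fill and no one can take more than 3, so at least ⌈15/3⌉ = 5 tutors are needed.
Chen, Fong, Ferraro, Priya, and Jules alone can cover everything: Tue-AM→Chen, Tue-PM→Priya, Wed-AM→Ferraro, Wed-PM→Chen, Thu-AM→Fong+Jules, Thu-PM→Priya, Fri-AM→Priya, Fri-PM→Jules, Sat-AM→Fong+Ferraro, Sat-PM→Chen+Fong, Sun-AM→Ferraro+Jules.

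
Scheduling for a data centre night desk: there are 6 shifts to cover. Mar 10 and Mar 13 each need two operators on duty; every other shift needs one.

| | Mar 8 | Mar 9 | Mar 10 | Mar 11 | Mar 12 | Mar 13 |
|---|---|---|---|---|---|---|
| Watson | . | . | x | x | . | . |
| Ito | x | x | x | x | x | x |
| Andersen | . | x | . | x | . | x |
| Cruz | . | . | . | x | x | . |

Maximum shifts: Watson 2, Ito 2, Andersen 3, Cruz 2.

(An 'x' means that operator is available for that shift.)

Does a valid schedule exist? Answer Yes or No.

No

Total capacity is 9 and 8 slots are needed, so capacity alone doesn't rule it out.
Shifts {Mar 8, Mar 10, Mar 13} need 5 worker-slots in total, but the operators available for any of those shifts (Watson, Ito, and Andersen) can supply at most 4 among them. So no valid schedule exists.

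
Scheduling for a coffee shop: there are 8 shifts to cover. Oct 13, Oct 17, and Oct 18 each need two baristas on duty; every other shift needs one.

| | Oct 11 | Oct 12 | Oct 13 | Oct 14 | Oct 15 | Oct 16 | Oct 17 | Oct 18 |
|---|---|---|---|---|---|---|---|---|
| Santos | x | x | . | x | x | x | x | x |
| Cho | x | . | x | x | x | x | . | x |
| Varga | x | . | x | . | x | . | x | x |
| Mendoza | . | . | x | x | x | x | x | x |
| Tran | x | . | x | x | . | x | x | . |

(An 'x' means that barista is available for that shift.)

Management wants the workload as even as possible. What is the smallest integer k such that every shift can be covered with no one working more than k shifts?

With 5 baristas and 11 worker-slots to fill, someone must work at least ⌈11/5⌉ = 3 shifts, so k ≥ 3.
k = 3 works: Oct 11→Santos, Oct 12→Santos, Oct 13→Cho+Varga, Oct 14→Santos, Oct 15→Cho, Oct 16→Cho, Oct 17→Varga+Mendoza, Oct 18→Varga+Mendoza.
Loads: Santos 3, Cho 3, Varga 3, Mendoza 2, Tran 0 — all ≤ 3.

3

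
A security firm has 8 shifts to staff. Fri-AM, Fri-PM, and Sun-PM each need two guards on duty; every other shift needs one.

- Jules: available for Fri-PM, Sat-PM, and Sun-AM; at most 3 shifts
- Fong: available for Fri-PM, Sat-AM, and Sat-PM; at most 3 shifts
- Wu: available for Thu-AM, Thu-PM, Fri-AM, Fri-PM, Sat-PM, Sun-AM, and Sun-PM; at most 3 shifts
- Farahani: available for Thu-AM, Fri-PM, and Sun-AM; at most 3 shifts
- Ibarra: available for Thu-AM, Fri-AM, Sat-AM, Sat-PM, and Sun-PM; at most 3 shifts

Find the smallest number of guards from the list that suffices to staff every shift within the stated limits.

4

11 slots to fill and no one can take more than 3, so at least ⌈11/3⌉ = 4 guards are needed.
Jules, Fong, Wu, and Ibarra alone can cover everything: Thu-AM→Ibarra, Thu-PM→Wu, Fri-AM→Wu+Ibarra, Fri-PM→Jules+Fong, Sat-AM→Fong, Sat-PM→Jules, Sun-AM→Jules, Sun-PM→Wu+Ibarra.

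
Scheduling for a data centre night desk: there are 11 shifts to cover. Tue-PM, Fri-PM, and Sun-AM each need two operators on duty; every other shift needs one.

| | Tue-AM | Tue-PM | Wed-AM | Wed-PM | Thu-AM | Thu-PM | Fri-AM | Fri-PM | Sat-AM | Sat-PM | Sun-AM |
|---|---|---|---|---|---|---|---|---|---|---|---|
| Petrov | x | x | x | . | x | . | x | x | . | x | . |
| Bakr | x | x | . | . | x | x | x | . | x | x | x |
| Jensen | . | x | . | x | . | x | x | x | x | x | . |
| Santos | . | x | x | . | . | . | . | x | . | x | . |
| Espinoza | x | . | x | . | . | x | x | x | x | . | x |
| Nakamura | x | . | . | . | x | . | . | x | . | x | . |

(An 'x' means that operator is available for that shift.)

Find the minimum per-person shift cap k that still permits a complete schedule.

With 6 operators and 14 worker-slots to fill, someone must work at least ⌈14/6⌉ = 3 shifts, so k ≥ 3.
k = 3 works: Tue-AM→Petrov, Tue-PM→Jensen+Santos, Wed-AM→Petrov, Wed-PM→Jensen, Thu-AM→Petrov, Thu-PM→Bakr, Fri-AM→Jensen, Fri-PM→Santos+Espinoza, Sat-AM→Bakr, Sat-PM→Santos, Sun-AM→Bakr+Espinoza.
Loads: Petrov 3, Bakr 3, Jensen 3, Santos 3, Espinoza 2, Nakamura 0 — all ≤ 3.

3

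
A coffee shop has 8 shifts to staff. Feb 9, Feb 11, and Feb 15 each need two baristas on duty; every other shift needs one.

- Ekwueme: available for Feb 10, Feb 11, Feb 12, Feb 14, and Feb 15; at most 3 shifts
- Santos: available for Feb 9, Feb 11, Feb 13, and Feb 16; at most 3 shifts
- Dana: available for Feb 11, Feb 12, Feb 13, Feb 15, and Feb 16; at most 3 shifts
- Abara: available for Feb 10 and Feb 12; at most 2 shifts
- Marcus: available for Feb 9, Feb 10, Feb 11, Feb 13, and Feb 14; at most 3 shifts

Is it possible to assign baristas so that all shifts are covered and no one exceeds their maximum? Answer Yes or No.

Feb 9 can only be covered by Santos and Marcus, so that assignment is forced.
Feb 15 can only be covered by Ekwueme and Dana, so that assignment is forced.
One valid schedule: Feb 9→Santos+Marcus, Feb 10→Ekwueme, Feb 11→Dana+Marcus, Feb 12→Dana, Feb 13→Santos, Feb 14→Ekwueme, Feb 15→Ekwueme+Dana, Feb 16→Santos.
Loads: Ekwueme 3/3, Santos 3/3, Dana 3/3, Abara 0/2, Marcus 2/3 — all within limits.

Yes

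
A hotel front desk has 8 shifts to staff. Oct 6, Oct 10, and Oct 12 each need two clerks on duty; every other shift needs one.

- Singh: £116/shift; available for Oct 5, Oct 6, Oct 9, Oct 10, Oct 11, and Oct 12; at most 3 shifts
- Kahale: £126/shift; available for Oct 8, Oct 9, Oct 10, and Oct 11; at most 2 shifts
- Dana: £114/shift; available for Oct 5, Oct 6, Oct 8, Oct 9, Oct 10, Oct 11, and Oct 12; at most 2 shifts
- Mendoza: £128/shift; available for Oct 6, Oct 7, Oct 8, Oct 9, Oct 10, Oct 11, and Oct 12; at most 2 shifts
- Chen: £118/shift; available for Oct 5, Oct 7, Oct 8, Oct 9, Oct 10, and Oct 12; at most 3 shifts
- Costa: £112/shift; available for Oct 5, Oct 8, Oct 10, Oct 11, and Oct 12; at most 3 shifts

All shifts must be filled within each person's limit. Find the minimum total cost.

Picking the cheapest available clerk for each shift independently would cost £1250, but that ignores the shift limits.
An optimal schedule: Oct 5→Costa, Oct 6→Dana+Singh, Oct 7→Chen, Oct 8→Costa, Oct 9→Dana, Oct 10→Singh+Chen, Oct 11→Costa, Oct 12→Singh+Chen.
Total: 112 + 114 + 116 + 118 + 112 + 114 + 116 + 118 + 112 + 116 + 118 = £1266.

£1266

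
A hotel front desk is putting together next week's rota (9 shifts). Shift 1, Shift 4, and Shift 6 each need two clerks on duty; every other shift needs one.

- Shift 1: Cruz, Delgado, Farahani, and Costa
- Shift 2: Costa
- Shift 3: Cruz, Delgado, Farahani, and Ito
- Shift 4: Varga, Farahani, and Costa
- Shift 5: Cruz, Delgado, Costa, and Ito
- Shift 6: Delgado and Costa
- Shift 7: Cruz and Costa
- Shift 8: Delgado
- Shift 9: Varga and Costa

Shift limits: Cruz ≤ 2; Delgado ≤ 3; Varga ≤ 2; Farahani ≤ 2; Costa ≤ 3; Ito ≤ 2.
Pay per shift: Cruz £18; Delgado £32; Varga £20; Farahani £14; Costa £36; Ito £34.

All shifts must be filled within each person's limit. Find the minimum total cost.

Shift 2 can only be covered by Costa, so that assignment is forced.
Shift 6 can only be covered by Delgado and Costa, so that assignment is forced.
Shift 8 can only be covered by Delgado, so that assignment is forced.
Picking the cheapest available clerk for each shift independently would cost £272, but that ignores the shift limits.
An optimal schedule: Shift 1→Cruz+Delgado, Shift 2→Costa, Shift 3→Farahani, Shift 4→Farahani+Varga, Shift 5→Ito, Shift 6→Delgado+Costa, Shift 7→Cruz, Shift 8→Delgado, Shift 9→Varga.
Total: 18 + 32 + 36 + 14 + 14 + 20 + 34 + 32 + 36 + 18 + 32 + 20 = £306.

£306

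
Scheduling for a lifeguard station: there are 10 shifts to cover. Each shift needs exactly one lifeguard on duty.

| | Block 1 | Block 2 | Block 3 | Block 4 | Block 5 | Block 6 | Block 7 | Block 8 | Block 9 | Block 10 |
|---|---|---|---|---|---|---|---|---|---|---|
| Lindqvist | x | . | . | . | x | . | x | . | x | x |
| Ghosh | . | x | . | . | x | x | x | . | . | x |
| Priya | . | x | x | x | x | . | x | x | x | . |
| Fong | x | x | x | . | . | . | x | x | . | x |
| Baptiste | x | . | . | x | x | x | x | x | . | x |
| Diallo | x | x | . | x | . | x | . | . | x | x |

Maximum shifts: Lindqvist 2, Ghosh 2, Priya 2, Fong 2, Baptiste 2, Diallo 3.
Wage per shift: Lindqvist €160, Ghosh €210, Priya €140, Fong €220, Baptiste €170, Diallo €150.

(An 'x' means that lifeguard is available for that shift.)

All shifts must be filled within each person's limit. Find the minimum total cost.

€1600

Picking the cheapest available lifeguard for each shift independently would cost €1430, but that ignores the shift limits.
An optimal schedule: Block 1→Diallo, Block 2→Ghosh, Block 3→Priya, Block 4→Priya, Block 5→Lindqvist, Block 6→Diallo, Block 7→Lindqvist, Block 8→Baptiste, Block 9→Diallo, Block 10→Baptiste.
Total: 150 + 210 + 140 + 140 + 160 + 150 + 160 + 170 + 150 + 170 = €1600.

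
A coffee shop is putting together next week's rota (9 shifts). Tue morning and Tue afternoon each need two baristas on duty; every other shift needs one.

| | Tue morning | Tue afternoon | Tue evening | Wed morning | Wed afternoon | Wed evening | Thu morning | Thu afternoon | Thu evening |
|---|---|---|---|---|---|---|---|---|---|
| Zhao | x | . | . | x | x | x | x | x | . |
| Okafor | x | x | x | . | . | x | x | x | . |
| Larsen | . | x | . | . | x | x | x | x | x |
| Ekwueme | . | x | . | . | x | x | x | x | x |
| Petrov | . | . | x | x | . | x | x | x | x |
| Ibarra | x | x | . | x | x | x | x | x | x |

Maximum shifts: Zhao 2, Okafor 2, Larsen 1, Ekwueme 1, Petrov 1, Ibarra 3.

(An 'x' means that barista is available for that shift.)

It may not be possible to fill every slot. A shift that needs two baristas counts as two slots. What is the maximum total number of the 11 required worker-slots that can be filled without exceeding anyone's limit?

Total capacity across all baristas is 2+2+1+1+1+3 = 10, and 11 slots are needed, so at most 10 can be filled.
An assignment achieving 10: Tue morning→Zhao+Okafor, Tue afternoon→Larsen+Ekwueme, Tue evening→Okafor, Wed morning→Zhao, Wed afternoon→Ibarra, Wed evening→Ibarra, Thu morning→Ibarra, Thu evening→Petrov.
Loads: Zhao 2/2, Okafor 2/2, Larsen 1/1, Ekwueme 1/1, Petrov 1/1, Ibarra 3/3.

10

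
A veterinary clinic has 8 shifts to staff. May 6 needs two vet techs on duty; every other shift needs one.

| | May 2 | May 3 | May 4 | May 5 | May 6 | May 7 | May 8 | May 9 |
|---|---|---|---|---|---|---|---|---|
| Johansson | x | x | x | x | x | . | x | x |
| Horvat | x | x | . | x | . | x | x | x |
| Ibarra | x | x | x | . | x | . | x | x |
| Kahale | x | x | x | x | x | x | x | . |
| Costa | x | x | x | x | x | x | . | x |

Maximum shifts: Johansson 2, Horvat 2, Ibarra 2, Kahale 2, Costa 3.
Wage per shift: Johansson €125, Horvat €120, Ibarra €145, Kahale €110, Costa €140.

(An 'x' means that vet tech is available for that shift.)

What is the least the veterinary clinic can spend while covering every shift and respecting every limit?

€1130

Picking the cheapest available vet tech for each shift independently would cost €1015, but that ignores the shift limits.
An optimal schedule: May 2→Costa, May 3→Costa, May 4→Kahale, May 5→Horvat, May 6→Johansson+Costa, May 7→Kahale, May 8→Horvat, May 9→Johansson.
Total: 140 + 140 + 110 + 120 + 125 + 140 + 110 + 120 + 125 = €1130.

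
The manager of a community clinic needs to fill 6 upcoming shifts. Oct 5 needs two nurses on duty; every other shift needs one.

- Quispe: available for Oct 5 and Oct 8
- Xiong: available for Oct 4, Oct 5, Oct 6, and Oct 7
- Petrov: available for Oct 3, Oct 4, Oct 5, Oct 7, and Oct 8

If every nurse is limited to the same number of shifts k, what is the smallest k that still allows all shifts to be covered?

3

With 3 nurses and 7 worker-slots to fill, someone must work at least ⌈7/3⌉ = 3 shifts, so k ≥ 3.
k = 3 works: Oct 3→Petrov, Oct 4→Xiong, Oct 5→Quispe+Petrov, Oct 6→Xiong, Oct 7→Xiong, Oct 8→Quispe.
Loads: Quispe 2, Xiong 3, Petrov 2 — all ≤ 3.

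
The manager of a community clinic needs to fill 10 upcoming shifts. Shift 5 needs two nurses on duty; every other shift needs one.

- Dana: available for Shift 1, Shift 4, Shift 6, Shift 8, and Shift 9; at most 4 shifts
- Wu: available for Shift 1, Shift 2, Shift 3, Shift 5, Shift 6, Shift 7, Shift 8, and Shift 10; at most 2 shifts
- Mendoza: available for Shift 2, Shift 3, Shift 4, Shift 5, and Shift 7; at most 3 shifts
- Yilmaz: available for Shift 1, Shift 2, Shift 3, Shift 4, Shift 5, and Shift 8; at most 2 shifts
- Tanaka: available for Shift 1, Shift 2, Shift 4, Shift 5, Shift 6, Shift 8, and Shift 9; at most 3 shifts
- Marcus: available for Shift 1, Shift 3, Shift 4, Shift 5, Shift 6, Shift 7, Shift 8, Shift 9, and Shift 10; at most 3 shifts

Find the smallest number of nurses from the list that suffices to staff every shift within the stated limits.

4

11 slots to fill and no one can take more than 4, so at least ⌈11/4⌉ = 3 nurses are needed.
Any 3 nurses together have capacity at most 4+3+3 = 10 < 11 slots, so 3 can never suffice.
Dana, Wu, Mendoza, and Yilmaz alone can cover everything: Shift 1→Dana, Shift 2→Mendoza, Shift 3→Mendoza, Shift 4→Dana, Shift 5→Mendoza+Yilmaz, Shift 6→Dana, Shift 7→Wu, Shift 8→Yilmaz, Shift 9→Dana, Shift 10→Wu.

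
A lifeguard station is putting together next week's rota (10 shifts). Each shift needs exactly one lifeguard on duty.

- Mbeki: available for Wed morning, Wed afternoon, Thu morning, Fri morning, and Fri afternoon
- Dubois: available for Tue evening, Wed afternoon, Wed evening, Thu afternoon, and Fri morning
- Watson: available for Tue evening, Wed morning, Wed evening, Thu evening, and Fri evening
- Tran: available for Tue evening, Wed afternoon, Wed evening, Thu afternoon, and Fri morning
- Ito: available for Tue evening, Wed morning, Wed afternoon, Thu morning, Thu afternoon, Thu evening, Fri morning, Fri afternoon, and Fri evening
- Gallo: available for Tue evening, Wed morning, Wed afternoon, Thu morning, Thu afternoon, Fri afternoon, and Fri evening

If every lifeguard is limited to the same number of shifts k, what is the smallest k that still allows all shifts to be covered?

2

With 6 lifeguards and 10 worker-slots to fill, someone must work at least ⌈10/6⌉ = 2 shifts, so k ≥ 2.
k = 2 works: Tue evening→Tran, Wed morning→Ito, Wed afternoon→Ito, Wed evening→Dubois, Thu morning→Mbeki, Thu afternoon→Dubois, Thu evening→Watson, Fri morning→Tran, Fri afternoon→Mbeki, Fri evening→Watson.
Loads: Mbeki 2, Dubois 2, Watson 2, Tran 2, Ito 2, Gallo 0 — all ≤ 2.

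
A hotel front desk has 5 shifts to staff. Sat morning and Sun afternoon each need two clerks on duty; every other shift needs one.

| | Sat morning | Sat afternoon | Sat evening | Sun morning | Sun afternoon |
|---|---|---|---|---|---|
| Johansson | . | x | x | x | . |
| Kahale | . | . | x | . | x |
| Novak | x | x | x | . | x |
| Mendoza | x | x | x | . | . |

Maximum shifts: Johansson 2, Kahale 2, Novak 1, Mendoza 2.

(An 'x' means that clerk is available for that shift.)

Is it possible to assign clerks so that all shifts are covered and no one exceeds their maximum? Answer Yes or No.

No

Total capacity is 7 and 7 slots are needed, so capacity alone doesn't rule it out.
Shifts {Sat morning, Sun afternoon} need 4 worker-slots in total, but the clerks available for any of those shifts (Kahale, Novak, and Mendoza) can supply at most 3 among them. So no valid schedule exists.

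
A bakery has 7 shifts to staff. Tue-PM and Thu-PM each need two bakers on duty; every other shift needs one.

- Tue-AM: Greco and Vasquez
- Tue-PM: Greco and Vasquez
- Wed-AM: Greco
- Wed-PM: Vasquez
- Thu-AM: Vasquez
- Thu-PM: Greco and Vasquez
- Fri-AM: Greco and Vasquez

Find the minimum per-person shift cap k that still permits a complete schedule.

With 2 bakers and 9 worker-slots to fill, someone must work at least ⌈9/2⌉ = 5 shifts, so k ≥ 5.
k = 5 works: Tue-AM→Greco, Tue-PM→Greco+Vasquez, Wed-AM→Greco, Wed-PM→Vasquez, Thu-AM→Vasquez, Thu-PM→Greco+Vasquez, Fri-AM→Greco.
Loads: Greco 5, Vasquez 4 — all ≤ 5.

5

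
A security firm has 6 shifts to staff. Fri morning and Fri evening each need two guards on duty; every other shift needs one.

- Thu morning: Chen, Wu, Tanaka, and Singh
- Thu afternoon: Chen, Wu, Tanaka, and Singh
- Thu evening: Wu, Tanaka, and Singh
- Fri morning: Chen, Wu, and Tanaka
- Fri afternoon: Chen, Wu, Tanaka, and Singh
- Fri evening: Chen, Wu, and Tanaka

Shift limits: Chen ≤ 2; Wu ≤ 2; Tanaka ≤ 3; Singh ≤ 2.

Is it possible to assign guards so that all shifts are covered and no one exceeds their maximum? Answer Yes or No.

One valid schedule: Thu morning→Tanaka, Thu afternoon→Tanaka, Thu evening→Wu, Fri morning→Chen+Wu, Fri afternoon→Singh, Fri evening→Chen+Tanaka.
Loads: Chen 2/2, Wu 2/2, Tanaka 3/3, Singh 1/2 — all within limits.

Yes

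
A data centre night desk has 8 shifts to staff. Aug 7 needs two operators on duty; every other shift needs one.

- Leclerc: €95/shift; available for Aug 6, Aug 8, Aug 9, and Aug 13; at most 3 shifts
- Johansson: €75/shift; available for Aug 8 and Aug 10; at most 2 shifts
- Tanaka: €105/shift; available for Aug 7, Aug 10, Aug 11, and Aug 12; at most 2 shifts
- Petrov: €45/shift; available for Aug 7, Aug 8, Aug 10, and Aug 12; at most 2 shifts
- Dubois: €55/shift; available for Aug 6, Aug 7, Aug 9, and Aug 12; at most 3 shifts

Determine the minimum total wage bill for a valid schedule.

€605

Aug 11 can only be covered by Tanaka, so that assignment is forced.
Aug 13 can only be covered by Leclerc, so that assignment is forced.
Picking the cheapest available operator for each shift independently would cost €545, but that ignores the shift limits.
An optimal schedule: Aug 6→Dubois, Aug 7→Petrov+Dubois, Aug 8→Johansson, Aug 9→Dubois, Aug 10→Johansson, Aug 11→Tanaka, Aug 12→Petrov, Aug 13→Leclerc.
Total: 55 + 45 + 55 + 75 + 55 + 75 + 105 + 45 + 95 = €605.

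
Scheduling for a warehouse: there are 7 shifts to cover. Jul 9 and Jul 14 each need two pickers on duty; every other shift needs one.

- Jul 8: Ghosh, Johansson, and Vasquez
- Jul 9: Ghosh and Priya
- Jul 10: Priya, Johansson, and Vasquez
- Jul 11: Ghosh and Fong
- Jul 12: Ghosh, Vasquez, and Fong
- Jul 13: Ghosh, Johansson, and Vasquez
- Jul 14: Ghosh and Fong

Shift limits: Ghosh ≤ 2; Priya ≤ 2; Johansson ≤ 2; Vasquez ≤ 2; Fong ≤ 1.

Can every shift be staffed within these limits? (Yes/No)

No

Total capacity is 9 and 9 slots are needed, so capacity alone doesn't rule it out.
Shifts {Jul 9, Jul 11, Jul 14} need 5 worker-slots in total, but the pickers available for any of those shifts (Ghosh, Priya, and Fong) can supply at most 4 among them. So no valid schedule exists.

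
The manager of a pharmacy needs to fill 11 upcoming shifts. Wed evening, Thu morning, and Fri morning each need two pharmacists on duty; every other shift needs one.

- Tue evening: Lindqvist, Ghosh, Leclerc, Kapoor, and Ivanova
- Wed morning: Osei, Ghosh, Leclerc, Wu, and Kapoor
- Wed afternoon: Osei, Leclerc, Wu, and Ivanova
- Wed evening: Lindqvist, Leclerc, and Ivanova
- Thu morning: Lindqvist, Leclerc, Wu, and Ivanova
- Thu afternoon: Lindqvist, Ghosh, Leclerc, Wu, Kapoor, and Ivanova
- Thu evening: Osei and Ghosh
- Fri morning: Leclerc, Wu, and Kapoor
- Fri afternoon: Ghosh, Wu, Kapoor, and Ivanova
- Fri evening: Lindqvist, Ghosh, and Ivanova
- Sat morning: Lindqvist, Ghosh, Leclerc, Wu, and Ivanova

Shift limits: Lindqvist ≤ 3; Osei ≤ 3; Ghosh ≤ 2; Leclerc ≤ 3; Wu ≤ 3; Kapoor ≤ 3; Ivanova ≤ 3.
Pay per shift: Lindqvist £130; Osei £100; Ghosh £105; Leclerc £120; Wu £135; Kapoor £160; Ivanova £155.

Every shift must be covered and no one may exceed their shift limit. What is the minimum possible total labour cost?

£1665

Picking the cheapest available pharmacist for each shift independently would cost £1580, but that ignores the shift limits.
An optimal schedule: Tue evening→Lindqvist, Wed morning→Osei, Wed afternoon→Osei, Wed evening→Lindqvist+Leclerc, Thu morning→Leclerc+Wu, Thu afternoon→Wu, Thu evening→Osei, Fri morning→Leclerc+Wu, Fri afternoon→Ghosh, Fri evening→Lindqvist, Sat morning→Ghosh.
Total: 130 + 100 + 100 + 130 + 120 + 120 + 135 + 135 + 100 + 120 + 135 + 105 + 130 + 105 = £1665.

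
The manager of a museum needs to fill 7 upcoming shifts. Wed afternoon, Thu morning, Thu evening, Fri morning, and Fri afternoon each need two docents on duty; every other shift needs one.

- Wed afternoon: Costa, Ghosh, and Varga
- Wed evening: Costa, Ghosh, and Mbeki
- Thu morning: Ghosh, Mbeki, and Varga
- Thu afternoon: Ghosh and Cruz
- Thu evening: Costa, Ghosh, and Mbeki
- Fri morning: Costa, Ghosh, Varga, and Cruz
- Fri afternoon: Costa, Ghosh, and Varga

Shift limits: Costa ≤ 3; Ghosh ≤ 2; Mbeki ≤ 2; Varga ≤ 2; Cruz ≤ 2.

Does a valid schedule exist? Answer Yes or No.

No

Total capacity is 3+2+2+2+2 = 11 but 12 worker-slots are needed — infeasible.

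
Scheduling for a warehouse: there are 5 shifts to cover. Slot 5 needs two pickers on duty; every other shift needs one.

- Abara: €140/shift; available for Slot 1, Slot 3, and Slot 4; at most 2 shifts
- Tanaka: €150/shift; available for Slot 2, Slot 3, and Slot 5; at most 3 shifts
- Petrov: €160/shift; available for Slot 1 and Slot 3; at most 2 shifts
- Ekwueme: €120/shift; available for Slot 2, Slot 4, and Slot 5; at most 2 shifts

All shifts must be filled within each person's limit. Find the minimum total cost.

Slot 5 can only be covered by Tanaka and Ekwueme, so that assignment is forced.
Picking the cheapest available picker for each shift independently would cost €790, but that ignores the shift limits.
An optimal schedule: Slot 1→Abara, Slot 2→Ekwueme, Slot 3→Tanaka, Slot 4→Abara, Slot 5→Ekwueme+Tanaka.
Total: 140 + 120 + 150 + 140 + 120 + 150 = €820.

€820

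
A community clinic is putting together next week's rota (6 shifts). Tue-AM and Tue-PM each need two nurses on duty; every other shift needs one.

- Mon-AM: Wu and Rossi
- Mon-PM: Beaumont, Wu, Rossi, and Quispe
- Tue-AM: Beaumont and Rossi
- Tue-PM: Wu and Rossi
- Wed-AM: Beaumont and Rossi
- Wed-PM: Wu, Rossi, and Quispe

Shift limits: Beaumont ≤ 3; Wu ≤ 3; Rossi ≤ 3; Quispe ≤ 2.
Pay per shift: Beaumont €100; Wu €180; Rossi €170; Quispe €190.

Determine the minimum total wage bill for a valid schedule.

Tue-AM can only be covered by Beaumont and Rossi, so that assignment is forced.
Tue-PM can only be covered by Wu and Rossi, so that assignment is forced.
Picking the cheapest available nurse for each shift independently would cost €1160, but that ignores the shift limits.
An optimal schedule: Mon-AM→Rossi, Mon-PM→Beaumont, Tue-AM→Beaumont+Rossi, Tue-PM→Rossi+Wu, Wed-AM→Beaumont, Wed-PM→Wu.
Total: 170 + 100 + 100 + 170 + 170 + 180 + 100 + 180 = €1170.

€1170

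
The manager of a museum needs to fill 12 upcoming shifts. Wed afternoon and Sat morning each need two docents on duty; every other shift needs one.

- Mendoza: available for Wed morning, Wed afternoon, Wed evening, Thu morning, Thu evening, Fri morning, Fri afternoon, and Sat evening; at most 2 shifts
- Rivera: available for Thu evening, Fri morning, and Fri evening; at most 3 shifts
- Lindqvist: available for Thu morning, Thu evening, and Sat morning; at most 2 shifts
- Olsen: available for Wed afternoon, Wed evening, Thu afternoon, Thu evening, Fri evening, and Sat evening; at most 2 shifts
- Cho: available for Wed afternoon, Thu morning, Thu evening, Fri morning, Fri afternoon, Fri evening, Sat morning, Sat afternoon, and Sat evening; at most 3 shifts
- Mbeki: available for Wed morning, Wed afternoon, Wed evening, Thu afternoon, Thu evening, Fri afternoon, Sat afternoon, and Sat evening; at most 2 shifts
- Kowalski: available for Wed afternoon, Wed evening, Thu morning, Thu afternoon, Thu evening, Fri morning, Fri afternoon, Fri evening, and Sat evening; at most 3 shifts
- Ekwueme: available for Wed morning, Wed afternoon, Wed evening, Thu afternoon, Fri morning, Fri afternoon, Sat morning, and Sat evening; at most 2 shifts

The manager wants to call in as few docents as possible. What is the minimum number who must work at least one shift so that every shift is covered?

6

14 slots to fill and no one can take more than 3, so at least ⌈14/3⌉ = 5 docents are needed.
Any 5 docents together have capacity at most 3+3+3+2+2 = 13 < 14 slots, so 5 can never suffice.
Mendoza, Rivera, Lindqvist, Olsen, Cho, and Mbeki alone can cover everything: Wed morning→Mendoza, Wed afternoon→Olsen+Mbeki, Wed evening→Mendoza, Thu morning→Lindqvist, Thu afternoon→Olsen, Thu evening→Rivera, Fri morning→Rivera, Fri afternoon→Cho, Fri evening→Rivera, Sat morning→Lindqvist+Cho, Sat afternoon→Cho, Sat evening→Mbeki.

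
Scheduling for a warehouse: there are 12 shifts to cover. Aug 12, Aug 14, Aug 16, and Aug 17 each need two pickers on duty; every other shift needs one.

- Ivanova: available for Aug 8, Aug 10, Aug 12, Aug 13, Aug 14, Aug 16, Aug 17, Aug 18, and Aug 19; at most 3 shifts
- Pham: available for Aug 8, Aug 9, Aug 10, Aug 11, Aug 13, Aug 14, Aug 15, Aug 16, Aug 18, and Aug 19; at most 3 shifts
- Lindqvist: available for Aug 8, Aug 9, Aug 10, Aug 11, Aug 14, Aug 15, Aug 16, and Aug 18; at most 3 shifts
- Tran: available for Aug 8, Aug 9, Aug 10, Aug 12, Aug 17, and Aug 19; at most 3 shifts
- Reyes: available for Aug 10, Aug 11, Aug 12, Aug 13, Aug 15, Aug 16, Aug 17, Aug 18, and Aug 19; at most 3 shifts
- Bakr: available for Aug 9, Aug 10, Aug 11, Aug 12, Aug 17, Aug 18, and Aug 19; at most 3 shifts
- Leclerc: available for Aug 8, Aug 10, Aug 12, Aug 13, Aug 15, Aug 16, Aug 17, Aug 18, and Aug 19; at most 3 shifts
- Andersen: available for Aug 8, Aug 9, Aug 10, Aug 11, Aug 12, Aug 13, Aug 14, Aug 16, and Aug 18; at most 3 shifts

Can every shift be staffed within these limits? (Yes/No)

One valid schedule: Aug 8→Ivanova, Aug 9→Pham, Aug 10→Lindqvist, Aug 11→Pham, Aug 12→Tran+Reyes, Aug 13→Ivanova, Aug 14→Ivanova+Lindqvist, Aug 15→Pham, Aug 16→Reyes+Leclerc, Aug 17→Tran+Reyes, Aug 18→Lindqvist, Aug 19→Tran.
Loads: Ivanova 3/3, Pham 3/3, Lindqvist 3/3, Tran 3/3, Reyes 3/3, Bakr 0/3, Leclerc 1/3, Andersen 0/3 — all within limits.

Yes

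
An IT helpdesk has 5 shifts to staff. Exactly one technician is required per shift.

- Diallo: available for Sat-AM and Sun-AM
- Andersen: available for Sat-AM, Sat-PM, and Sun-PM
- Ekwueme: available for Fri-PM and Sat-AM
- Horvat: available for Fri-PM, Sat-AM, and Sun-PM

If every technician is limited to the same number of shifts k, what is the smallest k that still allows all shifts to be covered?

With 4 technicians and 5 worker-slots to fill, someone must work at least ⌈5/4⌉ = 2 shifts, so k ≥ 2.
k = 2 works: Fri-PM→Ekwueme, Sat-AM→Diallo, Sat-PM→Andersen, Sun-AM→Diallo, Sun-PM→Andersen.
Loads: Diallo 2, Andersen 2, Ekwueme 1, Horvat 0 — all ≤ 2.

2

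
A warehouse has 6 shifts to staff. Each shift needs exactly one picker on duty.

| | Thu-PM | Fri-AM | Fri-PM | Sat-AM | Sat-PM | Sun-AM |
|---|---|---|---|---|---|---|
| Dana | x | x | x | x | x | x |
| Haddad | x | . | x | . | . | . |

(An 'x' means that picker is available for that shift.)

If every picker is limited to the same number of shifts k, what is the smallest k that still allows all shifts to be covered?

4

With 2 pickers and 6 worker-slots to fill, someone must work at least ⌈6/2⌉ = 3 shifts, so k ≥ 3.
k = 3 fails: Shifts {Fri-AM, Sat-AM, Sat-PM, Sun-AM} need 4 worker-slots in total, but the pickers available for any of those shifts (Dana) can supply at most 3 among them. So no valid schedule exists.
k = 4 works: Thu-PM→Haddad, Fri-AM→Dana, Fri-PM→Haddad, Sat-AM→Dana, Sat-PM→Dana, Sun-AM→Dana.
Loads: Dana 4, Haddad 2 — all ≤ 4.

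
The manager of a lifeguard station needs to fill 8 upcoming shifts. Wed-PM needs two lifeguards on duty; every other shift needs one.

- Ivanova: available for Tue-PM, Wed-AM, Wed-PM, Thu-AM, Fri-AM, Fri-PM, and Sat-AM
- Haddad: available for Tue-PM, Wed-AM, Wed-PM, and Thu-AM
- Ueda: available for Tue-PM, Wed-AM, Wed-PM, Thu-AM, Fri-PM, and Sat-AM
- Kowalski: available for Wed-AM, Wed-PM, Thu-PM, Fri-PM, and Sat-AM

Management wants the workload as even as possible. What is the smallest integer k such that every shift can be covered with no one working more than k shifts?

With 4 lifeguards and 9 worker-slots to fill, someone must work at least ⌈9/4⌉ = 3 shifts, so k ≥ 3.
k = 3 works: Tue-PM→Ivanova, Wed-AM→Haddad, Wed-PM→Haddad+Ueda, Thu-AM→Ivanova, Thu-PM→Kowalski, Fri-AM→Ivanova, Fri-PM→Ueda, Sat-AM→Ueda.
Loads: Ivanova 3, Haddad 2, Ueda 3, Kowalski 1 — all ≤ 3.

3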